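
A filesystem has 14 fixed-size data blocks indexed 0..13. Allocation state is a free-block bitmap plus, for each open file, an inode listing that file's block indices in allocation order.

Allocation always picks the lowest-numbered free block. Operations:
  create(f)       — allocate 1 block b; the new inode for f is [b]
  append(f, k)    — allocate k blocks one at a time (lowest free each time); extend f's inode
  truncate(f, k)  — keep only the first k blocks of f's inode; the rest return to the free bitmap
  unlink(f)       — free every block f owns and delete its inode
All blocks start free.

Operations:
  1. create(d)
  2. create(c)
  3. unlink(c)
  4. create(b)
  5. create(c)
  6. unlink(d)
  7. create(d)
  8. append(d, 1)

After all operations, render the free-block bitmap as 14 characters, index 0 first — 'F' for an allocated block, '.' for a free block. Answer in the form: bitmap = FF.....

bitmap = FFFF..........

  1. create(d)  ⇒  F.............  {d→[0]}
  2. create(c)  ⇒  FF............  {c→[1]; d→[0]}
  3. unlink(c)  ⇒  F.............  {d→[0]}
  4. create(b)  ⇒  FF............  {b→[1]; d→[0]}
  5. create(c)  ⇒  FFF...........  {b→[1]; c→[2]; d→[0]}
  6. unlink(d)  ⇒  .FF...........  {b→[1]; c→[2]}
  7. create(d)  ⇒  FFF...........  {b→[1]; c→[2]; d→[0]}
  8. append(d, 1)  ⇒  FFFF..........  {b→[1]; c→[2]; d→[0, 3]}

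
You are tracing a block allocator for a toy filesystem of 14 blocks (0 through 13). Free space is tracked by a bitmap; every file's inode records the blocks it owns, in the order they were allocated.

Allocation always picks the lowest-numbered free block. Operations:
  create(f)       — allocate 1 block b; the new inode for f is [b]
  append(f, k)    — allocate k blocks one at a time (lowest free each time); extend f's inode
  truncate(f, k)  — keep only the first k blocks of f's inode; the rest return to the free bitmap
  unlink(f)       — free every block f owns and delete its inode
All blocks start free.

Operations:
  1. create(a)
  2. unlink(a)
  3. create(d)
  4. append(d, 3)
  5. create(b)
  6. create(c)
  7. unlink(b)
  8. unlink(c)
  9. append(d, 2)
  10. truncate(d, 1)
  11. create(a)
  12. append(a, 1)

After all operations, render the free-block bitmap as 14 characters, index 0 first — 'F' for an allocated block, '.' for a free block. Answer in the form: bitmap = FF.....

create(a): bitmap=F............. | a=[0]
unlink(a): bitmap=.............. | 
create(d): bitmap=F............. | d=[0]
append(d, 3): bitmap=FFFF.......... | d=[0, 1, 2, 3]
create(b): bitmap=FFFFF......... | b=[4] d=[0, 1, 2, 3]
create(c): bitmap=FFFFFF........ | b=[4] c=[5] d=[0, 1, 2, 3]
unlink(b): bitmap=FFFF.F........ | c=[5] d=[0, 1, 2, 3]
unlink(c): bitmap=FFFF.......... | d=[0, 1, 2, 3]
append(d, 2): bitmap=FFFFFF........ | d=[0, 1, 2, 3, 4, 5]
truncate(d, 1): bitmap=F............. | d=[0]
create(a): bitmap=FF............ | a=[1] d=[0]
append(a, 1): bitmap=FFF........... | a=[1, 2] d=[0]

bitmap = FFF...........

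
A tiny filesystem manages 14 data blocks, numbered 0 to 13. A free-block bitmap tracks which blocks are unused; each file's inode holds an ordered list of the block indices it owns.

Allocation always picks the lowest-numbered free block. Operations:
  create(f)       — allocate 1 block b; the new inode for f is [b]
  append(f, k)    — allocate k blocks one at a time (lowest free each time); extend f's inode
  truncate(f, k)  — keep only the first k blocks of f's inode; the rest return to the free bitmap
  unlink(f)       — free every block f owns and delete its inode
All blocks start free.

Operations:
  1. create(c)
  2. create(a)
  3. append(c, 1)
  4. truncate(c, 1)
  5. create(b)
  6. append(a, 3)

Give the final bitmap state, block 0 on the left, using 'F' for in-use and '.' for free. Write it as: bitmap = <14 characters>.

after create(c) → c:[0]  free=[F.............]
after create(a) → a:[1], c:[0]  free=[FF............]
after append(c, 1) → a:[1], c:[0, 2]  free=[FFF...........]
after truncate(c, 1) → a:[1], c:[0]  free=[FF............]
after create(b) → a:[1], b:[2], c:[0]  free=[FFF...........]
after append(a, 3) → a:[1, 3, 4, 5], b:[2], c:[0]  free=[FFFFFF........]

bitmap = FFFFFF........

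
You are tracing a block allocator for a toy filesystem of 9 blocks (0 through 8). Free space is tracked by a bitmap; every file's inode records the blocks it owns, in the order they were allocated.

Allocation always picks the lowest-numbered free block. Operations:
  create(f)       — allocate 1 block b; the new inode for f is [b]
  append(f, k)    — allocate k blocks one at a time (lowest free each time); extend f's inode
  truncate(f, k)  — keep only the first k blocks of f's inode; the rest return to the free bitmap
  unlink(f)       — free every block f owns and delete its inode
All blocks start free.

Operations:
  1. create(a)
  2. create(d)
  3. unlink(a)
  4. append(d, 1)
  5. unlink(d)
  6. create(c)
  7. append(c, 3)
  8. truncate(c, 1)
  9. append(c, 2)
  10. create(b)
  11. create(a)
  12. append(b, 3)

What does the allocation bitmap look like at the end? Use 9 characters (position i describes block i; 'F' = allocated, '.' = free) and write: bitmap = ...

bitmap = FFFFFFFF.

[1] create(a) — a=0 (map F........)
[2] create(d) — a=0 d=1 (map FF.......)
[3] unlink(a) — d=1 (map .F.......)
[4] append(d, 1) — d=1,0 (map FF.......)
[5] unlink(d) —  (map .........)
[6] create(c) — c=0 (map F........)
[7] append(c, 3) — c=0,1,2,3 (map FFFF.....)
[8] truncate(c, 1) — c=0 (map F........)
[9] append(c, 2) — c=0,1,2 (map FFF......)
[10] create(b) — b=3 c=0,1,2 (map FFFF.....)
[11] create(a) — a=4 b=3 c=0,1,2 (map FFFFF....)
[12] append(b, 3) — a=4 b=3,5,6,7 c=0,1,2 (map FFFFFFFF.)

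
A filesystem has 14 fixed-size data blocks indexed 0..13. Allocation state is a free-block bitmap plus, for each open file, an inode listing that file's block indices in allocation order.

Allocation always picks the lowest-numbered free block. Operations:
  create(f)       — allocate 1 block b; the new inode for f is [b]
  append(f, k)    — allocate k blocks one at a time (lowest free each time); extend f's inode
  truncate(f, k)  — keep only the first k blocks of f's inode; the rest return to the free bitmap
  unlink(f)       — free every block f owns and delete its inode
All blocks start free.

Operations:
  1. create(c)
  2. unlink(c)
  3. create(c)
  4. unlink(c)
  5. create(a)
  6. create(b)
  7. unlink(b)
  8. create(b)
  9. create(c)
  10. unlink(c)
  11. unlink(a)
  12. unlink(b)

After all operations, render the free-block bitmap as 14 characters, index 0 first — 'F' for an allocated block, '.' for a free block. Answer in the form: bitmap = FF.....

bitmap = ..............

[1] create(c) — c=0 (map F.............)
[2] unlink(c) —  (map ..............)
[3] create(c) — c=0 (map F.............)
[4] unlink(c) —  (map ..............)
[5] create(a) — a=0 (map F.............)
[6] create(b) — a=0 b=1 (map FF............)
[7] unlink(b) — a=0 (map F.............)
[8] create(b) — a=0 b=1 (map FF............)
[9] create(c) — a=0 b=1 c=2 (map FFF...........)
[10] unlink(c) — a=0 b=1 (map FF............)
[11] unlink(a) — b=1 (map .F............)
[12] unlink(b) —  (map ..............)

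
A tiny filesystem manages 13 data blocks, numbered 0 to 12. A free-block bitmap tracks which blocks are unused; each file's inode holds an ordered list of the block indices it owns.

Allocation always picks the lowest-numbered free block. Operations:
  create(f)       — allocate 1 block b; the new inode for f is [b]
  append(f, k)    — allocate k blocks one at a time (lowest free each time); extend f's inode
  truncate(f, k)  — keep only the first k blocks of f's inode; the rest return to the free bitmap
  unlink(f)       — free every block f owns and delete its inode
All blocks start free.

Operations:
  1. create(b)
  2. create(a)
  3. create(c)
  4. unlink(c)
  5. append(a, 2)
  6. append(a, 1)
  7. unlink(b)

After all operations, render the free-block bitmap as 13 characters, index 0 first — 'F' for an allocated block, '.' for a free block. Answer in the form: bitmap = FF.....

create(b): bitmap=F............ | b=[0]
create(a): bitmap=FF........... | a=[1] b=[0]
create(c): bitmap=FFF.......... | a=[1] b=[0] c=[2]
unlink(c): bitmap=FF........... | a=[1] b=[0]
append(a, 2): bitmap=FFFF......... | a=[1, 2, 3] b=[0]
append(a, 1): bitmap=FFFFF........ | a=[1, 2, 3, 4] b=[0]
unlink(b): bitmap=.FFFF........ | a=[1, 2, 3, 4]

bitmap = .FFFF........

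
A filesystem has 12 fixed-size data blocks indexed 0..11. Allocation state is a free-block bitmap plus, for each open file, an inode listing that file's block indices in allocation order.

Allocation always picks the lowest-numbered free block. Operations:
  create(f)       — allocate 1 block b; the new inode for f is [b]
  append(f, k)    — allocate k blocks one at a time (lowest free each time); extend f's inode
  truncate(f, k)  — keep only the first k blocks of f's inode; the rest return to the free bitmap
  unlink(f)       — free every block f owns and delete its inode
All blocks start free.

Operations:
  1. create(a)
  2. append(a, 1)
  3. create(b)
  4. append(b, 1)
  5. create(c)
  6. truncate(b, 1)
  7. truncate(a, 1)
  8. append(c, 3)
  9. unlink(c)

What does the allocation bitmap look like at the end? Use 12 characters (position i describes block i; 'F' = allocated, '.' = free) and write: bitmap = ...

[1] create(a) — a=0 (map F...........)
[2] append(a, 1) — a=0,1 (map FF..........)
[3] create(b) — a=0,1 b=2 (map FFF.........)
[4] append(b, 1) — a=0,1 b=2,3 (map FFFF........)
[5] create(c) — a=0,1 b=2,3 c=4 (map FFFFF.......)
[6] truncate(b, 1) — a=0,1 b=2 c=4 (map FFF.F.......)
[7] truncate(a, 1) — a=0 b=2 c=4 (map F.F.F.......)
[8] append(c, 3) — a=0 b=2 c=4,1,3,5 (map FFFFFF......)
[9] unlink(c) — a=0 b=2 (map F.F.........)

bitmap = F.F.........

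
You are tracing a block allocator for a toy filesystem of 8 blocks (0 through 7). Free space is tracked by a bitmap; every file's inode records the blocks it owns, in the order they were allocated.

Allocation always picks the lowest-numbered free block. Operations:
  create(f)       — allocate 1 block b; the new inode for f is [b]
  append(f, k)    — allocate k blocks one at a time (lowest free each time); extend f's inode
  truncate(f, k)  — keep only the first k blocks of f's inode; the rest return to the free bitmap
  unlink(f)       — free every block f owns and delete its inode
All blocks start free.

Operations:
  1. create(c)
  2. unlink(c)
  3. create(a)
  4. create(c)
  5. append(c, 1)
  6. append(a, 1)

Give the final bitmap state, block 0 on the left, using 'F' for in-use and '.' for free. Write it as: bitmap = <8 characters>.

after create(c) → c:[0]  free=[F.......]
after unlink(c) →   free=[........]
after create(a) → a:[0]  free=[F.......]
after create(c) → a:[0], c:[1]  free=[FF......]
after append(c, 1) → a:[0], c:[1, 2]  free=[FFF.....]
after append(a, 1) → a:[0, 3], c:[1, 2]  free=[FFFF....]

bitmap = FFFF....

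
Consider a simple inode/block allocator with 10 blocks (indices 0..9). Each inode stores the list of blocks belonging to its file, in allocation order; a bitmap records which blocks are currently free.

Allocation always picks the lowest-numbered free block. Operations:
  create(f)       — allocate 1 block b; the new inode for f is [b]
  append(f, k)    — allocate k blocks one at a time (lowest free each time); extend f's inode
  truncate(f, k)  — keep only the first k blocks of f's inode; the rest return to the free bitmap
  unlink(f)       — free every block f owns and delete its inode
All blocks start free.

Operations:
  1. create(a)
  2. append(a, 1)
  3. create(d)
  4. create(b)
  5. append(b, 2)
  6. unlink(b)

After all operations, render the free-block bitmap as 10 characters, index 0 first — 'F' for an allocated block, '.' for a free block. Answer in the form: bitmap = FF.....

[1] create(a) — a=0 (map F.........)
[2] append(a, 1) — a=0,1 (map FF........)
[3] create(d) — a=0,1 d=2 (map FFF.......)
[4] create(b) — a=0,1 b=3 d=2 (map FFFF......)
[5] append(b, 2) — a=0,1 b=3,4,5 d=2 (map FFFFFF....)
[6] unlink(b) — a=0,1 d=2 (map FFF.......)

bitmap = FFF.......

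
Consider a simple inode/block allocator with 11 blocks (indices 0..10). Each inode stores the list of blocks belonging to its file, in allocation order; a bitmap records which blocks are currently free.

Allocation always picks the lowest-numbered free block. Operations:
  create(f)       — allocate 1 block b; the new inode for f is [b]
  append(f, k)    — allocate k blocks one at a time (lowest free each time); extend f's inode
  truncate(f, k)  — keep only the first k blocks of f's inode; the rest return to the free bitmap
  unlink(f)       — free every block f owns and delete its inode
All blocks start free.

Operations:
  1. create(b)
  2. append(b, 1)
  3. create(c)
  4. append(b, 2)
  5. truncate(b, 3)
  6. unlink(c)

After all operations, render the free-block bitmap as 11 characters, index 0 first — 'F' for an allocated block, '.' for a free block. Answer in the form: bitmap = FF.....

bitmap = FF.F.......

  1. create(b)  ⇒  F..........  {b→[0]}
  2. append(b, 1)  ⇒  FF.........  {b→[0, 1]}
  3. create(c)  ⇒  FFF........  {b→[0, 1]; c→[2]}
  4. append(b, 2)  ⇒  FFFFF......  {b→[0, 1, 3, 4]; c→[2]}
  5. truncate(b, 3)  ⇒  FFFF.......  {b→[0, 1, 3]; c→[2]}
  6. unlink(c)  ⇒  FF.F.......  {b→[0, 1, 3]}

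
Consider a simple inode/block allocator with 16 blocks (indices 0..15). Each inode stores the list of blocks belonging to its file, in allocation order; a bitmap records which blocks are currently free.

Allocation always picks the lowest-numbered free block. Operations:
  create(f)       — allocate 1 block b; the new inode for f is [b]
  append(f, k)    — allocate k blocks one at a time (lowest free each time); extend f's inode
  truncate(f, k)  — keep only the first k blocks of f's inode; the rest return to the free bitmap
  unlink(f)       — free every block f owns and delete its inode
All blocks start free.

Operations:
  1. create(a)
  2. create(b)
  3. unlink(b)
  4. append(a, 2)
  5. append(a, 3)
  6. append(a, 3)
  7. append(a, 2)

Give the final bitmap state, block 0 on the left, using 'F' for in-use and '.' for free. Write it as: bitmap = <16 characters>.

bitmap = FFFFFFFFFFF.....

  1. create(a)  ⇒  F...............  {a→[0]}
  2. create(b)  ⇒  FF..............  {a→[0]; b→[1]}
  3. unlink(b)  ⇒  F...............  {a→[0]}
  4. append(a, 2)  ⇒  FFF.............  {a→[0, 1, 2]}
  5. append(a, 3)  ⇒  FFFFFF..........  {a→[0, 1, 2, 3, 4, 5]}
  6. append(a, 3)  ⇒  FFFFFFFFF.......  {a→[0, 1, 2, 3, 4, 5, 6, 7, 8]}
  7. append(a, 2)  ⇒  FFFFFFFFFFF.....  {a→[0, 1, 2, 3, 4, 5, 6, 7, 8, 9, 10]}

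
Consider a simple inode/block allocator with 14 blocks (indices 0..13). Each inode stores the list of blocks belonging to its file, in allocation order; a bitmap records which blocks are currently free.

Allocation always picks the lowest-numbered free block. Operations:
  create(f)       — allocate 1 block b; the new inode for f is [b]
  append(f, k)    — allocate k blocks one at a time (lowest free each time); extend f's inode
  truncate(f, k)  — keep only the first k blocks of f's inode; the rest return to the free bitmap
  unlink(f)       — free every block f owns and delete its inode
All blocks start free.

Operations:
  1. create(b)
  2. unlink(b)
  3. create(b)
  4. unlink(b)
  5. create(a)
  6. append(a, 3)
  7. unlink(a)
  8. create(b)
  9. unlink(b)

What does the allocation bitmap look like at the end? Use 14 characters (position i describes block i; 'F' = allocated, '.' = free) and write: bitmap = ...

bitmap = ..............

after create(b) → b:[0]  free=[F.............]
after unlink(b) →   free=[..............]
after create(b) → b:[0]  free=[F.............]
after unlink(b) →   free=[..............]
after create(a) → a:[0]  free=[F.............]
after append(a, 3) → a:[0, 1, 2, 3]  free=[FFFF..........]
after unlink(a) →   free=[..............]
after create(b) → b:[0]  free=[F.............]
after unlink(b) →   free=[..............]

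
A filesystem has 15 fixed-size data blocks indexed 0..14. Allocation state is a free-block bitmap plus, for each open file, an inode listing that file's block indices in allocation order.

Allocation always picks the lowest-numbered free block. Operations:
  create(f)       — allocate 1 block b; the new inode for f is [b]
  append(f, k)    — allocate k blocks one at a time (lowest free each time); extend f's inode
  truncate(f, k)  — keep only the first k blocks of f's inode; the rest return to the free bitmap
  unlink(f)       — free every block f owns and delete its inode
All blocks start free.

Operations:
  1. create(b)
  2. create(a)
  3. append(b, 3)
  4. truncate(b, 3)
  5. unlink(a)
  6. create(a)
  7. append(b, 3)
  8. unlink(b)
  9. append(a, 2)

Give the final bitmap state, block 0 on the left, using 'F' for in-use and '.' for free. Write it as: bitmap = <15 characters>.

  1. create(b)  ⇒  F..............  {b→[0]}
  2. create(a)  ⇒  FF.............  {a→[1]; b→[0]}
  3. append(b, 3)  ⇒  FFFFF..........  {a→[1]; b→[0, 2, 3, 4]}
  4. truncate(b, 3)  ⇒  FFFF...........  {a→[1]; b→[0, 2, 3]}
  5. unlink(a)  ⇒  F.FF...........  {b→[0, 2, 3]}
  6. create(a)  ⇒  FFFF...........  {a→[1]; b→[0, 2, 3]}
  7. append(b, 3)  ⇒  FFFFFFF........  {a→[1]; b→[0, 2, 3, 4, 5, 6]}
  8. unlink(b)  ⇒  .F.............  {a→[1]}
  9. append(a, 2)  ⇒  FFF............  {a→[1, 0, 2]}

bitmap = FFF............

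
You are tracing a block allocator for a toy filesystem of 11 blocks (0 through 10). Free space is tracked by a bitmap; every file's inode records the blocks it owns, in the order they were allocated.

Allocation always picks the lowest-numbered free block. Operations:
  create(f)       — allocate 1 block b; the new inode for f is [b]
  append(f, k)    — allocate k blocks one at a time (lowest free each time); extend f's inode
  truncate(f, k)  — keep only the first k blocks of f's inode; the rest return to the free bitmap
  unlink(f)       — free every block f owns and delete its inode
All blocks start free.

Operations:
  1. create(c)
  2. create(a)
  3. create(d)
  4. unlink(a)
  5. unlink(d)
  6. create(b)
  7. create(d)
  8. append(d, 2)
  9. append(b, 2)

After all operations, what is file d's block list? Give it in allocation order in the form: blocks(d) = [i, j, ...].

blocks(d) = [2, 3, 4]

create(c): bitmap=F.......... | c=[0]
create(a): bitmap=FF......... | a=[1] c=[0]
create(d): bitmap=FFF........ | a=[1] c=[0] d=[2]
unlink(a): bitmap=F.F........ | c=[0] d=[2]
unlink(d): bitmap=F.......... | c=[0]
create(b): bitmap=FF......... | b=[1] c=[0]
create(d): bitmap=FFF........ | b=[1] c=[0] d=[2]
append(d, 2): bitmap=FFFFF...... | b=[1] c=[0] d=[2, 3, 4]
append(b, 2): bitmap=FFFFFFF.... | b=[1, 5, 6] c=[0] d=[2, 3, 4]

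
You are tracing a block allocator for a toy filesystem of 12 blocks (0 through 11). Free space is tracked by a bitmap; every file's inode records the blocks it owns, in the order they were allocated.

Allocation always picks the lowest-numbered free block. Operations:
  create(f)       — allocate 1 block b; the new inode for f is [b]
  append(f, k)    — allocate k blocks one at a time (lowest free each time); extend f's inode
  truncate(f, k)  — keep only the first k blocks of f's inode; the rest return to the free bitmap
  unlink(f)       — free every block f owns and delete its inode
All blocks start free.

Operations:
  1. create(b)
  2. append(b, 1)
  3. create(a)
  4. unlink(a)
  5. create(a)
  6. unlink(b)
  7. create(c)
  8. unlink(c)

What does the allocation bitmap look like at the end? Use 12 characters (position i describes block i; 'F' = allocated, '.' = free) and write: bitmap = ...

create(b): bitmap=F........... | b=[0]
append(b, 1): bitmap=FF.......... | b=[0, 1]
create(a): bitmap=FFF......... | a=[2] b=[0, 1]
unlink(a): bitmap=FF.......... | b=[0, 1]
create(a): bitmap=FFF......... | a=[2] b=[0, 1]
unlink(b): bitmap=..F......... | a=[2]
create(c): bitmap=F.F......... | a=[2] c=[0]
unlink(c): bitmap=..F......... | a=[2]

bitmap = ..F.........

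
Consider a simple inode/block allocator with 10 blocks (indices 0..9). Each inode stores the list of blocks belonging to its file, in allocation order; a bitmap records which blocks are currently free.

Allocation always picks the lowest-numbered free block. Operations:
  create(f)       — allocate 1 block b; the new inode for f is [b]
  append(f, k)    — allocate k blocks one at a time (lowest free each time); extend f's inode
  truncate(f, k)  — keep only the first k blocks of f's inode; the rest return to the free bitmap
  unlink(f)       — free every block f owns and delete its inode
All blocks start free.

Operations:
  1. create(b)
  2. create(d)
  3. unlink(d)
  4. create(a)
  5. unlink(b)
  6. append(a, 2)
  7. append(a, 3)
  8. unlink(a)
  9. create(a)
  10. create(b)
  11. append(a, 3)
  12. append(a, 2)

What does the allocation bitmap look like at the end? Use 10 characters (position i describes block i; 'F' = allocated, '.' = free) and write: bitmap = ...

bitmap = FFFFFFF...

after create(b) → b:[0]  free=[F.........]
after create(d) → b:[0], d:[1]  free=[FF........]
after unlink(d) → b:[0]  free=[F.........]
after create(a) → a:[1], b:[0]  free=[FF........]
after unlink(b) → a:[1]  free=[.F........]
after append(a, 2) → a:[1, 0, 2]  free=[FFF.......]
after append(a, 3) → a:[1, 0, 2, 3, 4, 5]  free=[FFFFFF....]
after unlink(a) →   free=[..........]
after create(a) → a:[0]  free=[F.........]
after create(b) → a:[0], b:[1]  free=[FF........]
after append(a, 3) → a:[0, 2, 3, 4], b:[1]  free=[FFFFF.....]
after append(a, 2) → a:[0, 2, 3, 4, 5, 6], b:[1]  free=[FFFFFFF...]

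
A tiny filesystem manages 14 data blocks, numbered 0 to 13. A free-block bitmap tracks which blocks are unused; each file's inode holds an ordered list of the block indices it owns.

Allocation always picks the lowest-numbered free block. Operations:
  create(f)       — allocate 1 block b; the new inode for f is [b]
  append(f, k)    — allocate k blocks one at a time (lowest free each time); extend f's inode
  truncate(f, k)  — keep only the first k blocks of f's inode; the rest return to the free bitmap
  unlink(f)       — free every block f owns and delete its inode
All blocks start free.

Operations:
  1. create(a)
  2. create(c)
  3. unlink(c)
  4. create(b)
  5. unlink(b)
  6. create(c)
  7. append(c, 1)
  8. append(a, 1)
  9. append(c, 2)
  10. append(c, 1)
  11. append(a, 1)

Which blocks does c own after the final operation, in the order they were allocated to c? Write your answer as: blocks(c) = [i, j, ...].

[1] create(a) — a=0 (map F.............)
[2] create(c) — a=0 c=1 (map FF............)
[3] unlink(c) — a=0 (map F.............)
[4] create(b) — a=0 b=1 (map FF............)
[5] unlink(b) — a=0 (map F.............)
[6] create(c) — a=0 c=1 (map FF............)
[7] append(c, 1) — a=0 c=1,2 (map FFF...........)
[8] append(a, 1) — a=0,3 c=1,2 (map FFFF..........)
[9] append(c, 2) — a=0,3 c=1,2,4,5 (map FFFFFF........)
[10] append(c, 1) — a=0,3 c=1,2,4,5,6 (map FFFFFFF.......)
[11] append(a, 1) — a=0,3,7 c=1,2,4,5,6 (map FFFFFFFF......)

blocks(c) = [1, 2, 4, 5, 6]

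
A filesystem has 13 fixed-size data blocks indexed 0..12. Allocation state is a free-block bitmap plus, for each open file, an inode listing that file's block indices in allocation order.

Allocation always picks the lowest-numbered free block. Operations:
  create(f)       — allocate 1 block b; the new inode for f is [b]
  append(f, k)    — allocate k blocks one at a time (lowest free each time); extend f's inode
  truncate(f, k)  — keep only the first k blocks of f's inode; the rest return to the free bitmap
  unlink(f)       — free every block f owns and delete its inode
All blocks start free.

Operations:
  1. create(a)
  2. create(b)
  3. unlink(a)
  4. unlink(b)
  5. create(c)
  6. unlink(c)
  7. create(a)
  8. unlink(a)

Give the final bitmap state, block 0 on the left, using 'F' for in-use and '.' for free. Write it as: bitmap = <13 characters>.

bitmap = .............

  1. create(a)  ⇒  F............  {a→[0]}
  2. create(b)  ⇒  FF...........  {a→[0]; b→[1]}
  3. unlink(a)  ⇒  .F...........  {b→[1]}
  4. unlink(b)  ⇒  .............  {}
  5. create(c)  ⇒  F............  {c→[0]}
  6. unlink(c)  ⇒  .............  {}
  7. create(a)  ⇒  F............  {a→[0]}
  8. unlink(a)  ⇒  .............  {}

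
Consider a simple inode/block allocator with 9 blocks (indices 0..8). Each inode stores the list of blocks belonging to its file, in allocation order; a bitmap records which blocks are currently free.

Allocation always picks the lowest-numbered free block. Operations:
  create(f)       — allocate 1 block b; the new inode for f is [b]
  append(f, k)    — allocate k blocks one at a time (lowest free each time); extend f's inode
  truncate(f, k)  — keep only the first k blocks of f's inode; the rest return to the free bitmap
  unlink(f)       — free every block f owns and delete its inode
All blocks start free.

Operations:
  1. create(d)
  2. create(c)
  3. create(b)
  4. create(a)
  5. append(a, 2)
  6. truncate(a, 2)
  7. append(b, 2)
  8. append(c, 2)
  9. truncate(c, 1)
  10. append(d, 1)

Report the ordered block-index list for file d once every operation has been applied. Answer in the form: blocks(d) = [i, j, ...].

blocks(d) = [0, 7]

create(d): bitmap=F........ | d=[0]
create(c): bitmap=FF....... | c=[1] d=[0]
create(b): bitmap=FFF...... | b=[2] c=[1] d=[0]
create(a): bitmap=FFFF..... | a=[3] b=[2] c=[1] d=[0]
append(a, 2): bitmap=FFFFFF... | a=[3, 4, 5] b=[2] c=[1] d=[0]
truncate(a, 2): bitmap=FFFFF.... | a=[3, 4] b=[2] c=[1] d=[0]
append(b, 2): bitmap=FFFFFFF.. | a=[3, 4] b=[2, 5, 6] c=[1] d=[0]
append(c, 2): bitmap=FFFFFFFFF | a=[3, 4] b=[2, 5, 6] c=[1, 7, 8] d=[0]
truncate(c, 1): bitmap=FFFFFFF.. | a=[3, 4] b=[2, 5, 6] c=[1] d=[0]
append(d, 1): bitmap=FFFFFFFF. | a=[3, 4] b=[2, 5, 6] c=[1] d=[0, 7]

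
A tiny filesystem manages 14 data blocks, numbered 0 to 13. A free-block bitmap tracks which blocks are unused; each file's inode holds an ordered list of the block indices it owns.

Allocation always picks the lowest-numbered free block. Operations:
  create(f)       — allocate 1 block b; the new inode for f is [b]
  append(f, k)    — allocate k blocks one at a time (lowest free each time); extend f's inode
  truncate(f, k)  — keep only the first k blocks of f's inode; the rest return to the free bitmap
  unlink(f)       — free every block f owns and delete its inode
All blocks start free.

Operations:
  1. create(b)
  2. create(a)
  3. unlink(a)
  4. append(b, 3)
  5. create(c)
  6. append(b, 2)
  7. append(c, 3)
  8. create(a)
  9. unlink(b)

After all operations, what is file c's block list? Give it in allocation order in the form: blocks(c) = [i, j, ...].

blocks(c) = [4, 7, 8, 9]

create(b): bitmap=F............. | b=[0]
create(a): bitmap=FF............ | a=[1] b=[0]
unlink(a): bitmap=F............. | b=[0]
append(b, 3): bitmap=FFFF.......... | b=[0, 1, 2, 3]
create(c): bitmap=FFFFF......... | b=[0, 1, 2, 3] c=[4]
append(b, 2): bitmap=FFFFFFF....... | b=[0, 1, 2, 3, 5, 6] c=[4]
append(c, 3): bitmap=FFFFFFFFFF.... | b=[0, 1, 2, 3, 5, 6] c=[4, 7, 8, 9]
create(a): bitmap=FFFFFFFFFFF... | a=[10] b=[0, 1, 2, 3, 5, 6] c=[4, 7, 8, 9]
unlink(b): bitmap=....F..FFFF... | a=[10] c=[4, 7, 8, 9]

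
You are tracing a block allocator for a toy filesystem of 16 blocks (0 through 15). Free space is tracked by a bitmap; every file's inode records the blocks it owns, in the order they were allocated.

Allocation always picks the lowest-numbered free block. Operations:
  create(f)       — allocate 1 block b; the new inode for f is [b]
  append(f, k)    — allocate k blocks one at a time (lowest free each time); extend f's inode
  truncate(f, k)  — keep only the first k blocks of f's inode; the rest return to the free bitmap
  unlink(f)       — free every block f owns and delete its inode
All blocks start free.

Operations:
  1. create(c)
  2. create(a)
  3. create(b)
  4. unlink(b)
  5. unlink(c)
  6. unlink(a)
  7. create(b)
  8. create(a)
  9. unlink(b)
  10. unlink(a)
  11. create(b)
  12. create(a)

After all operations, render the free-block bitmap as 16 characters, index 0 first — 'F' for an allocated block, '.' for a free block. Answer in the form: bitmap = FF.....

after create(c) → c:[0]  free=[F...............]
after create(a) → a:[1], c:[0]  free=[FF..............]
after create(b) → a:[1], b:[2], c:[0]  free=[FFF.............]
after unlink(b) → a:[1], c:[0]  free=[FF..............]
after unlink(c) → a:[1]  free=[.F..............]
after unlink(a) →   free=[................]
after create(b) → b:[0]  free=[F...............]
after create(a) → a:[1], b:[0]  free=[FF..............]
after unlink(b) → a:[1]  free=[.F..............]
after unlink(a) →   free=[................]
after create(b) → b:[0]  free=[F...............]
after create(a) → a:[1], b:[0]  free=[FF..............]

bitmap = FF..............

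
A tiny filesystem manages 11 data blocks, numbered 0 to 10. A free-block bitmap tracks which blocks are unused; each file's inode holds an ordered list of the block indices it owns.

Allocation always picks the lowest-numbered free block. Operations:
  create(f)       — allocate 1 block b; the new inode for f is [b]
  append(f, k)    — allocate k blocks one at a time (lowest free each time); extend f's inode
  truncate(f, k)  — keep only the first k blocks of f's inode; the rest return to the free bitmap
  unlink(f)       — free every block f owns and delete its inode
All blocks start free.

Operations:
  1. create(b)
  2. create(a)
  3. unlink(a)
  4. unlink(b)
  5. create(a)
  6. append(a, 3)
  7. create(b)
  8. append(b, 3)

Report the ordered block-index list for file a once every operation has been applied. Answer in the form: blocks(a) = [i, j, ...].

blocks(a) = [0, 1, 2, 3]

[1] create(b) — b=0 (map F..........)
[2] create(a) — a=1 b=0 (map FF.........)
[3] unlink(a) — b=0 (map F..........)
[4] unlink(b) —  (map ...........)
[5] create(a) — a=0 (map F..........)
[6] append(a, 3) — a=0,1,2,3 (map FFFF.......)
[7] create(b) — a=0,1,2,3 b=4 (map FFFFF......)
[8] append(b, 3) — a=0,1,2,3 b=4,5,6,7 (map FFFFFFFF...)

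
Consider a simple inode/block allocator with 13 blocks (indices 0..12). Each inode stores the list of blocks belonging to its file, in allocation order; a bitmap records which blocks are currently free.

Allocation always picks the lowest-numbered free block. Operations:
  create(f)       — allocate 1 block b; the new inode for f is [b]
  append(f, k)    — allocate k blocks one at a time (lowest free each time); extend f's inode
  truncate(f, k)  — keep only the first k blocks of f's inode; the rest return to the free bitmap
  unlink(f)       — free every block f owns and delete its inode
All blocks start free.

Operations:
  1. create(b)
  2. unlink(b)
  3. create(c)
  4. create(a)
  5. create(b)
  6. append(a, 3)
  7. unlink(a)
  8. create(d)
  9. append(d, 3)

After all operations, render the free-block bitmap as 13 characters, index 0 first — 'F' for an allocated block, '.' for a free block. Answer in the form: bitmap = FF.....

bitmap = FFFFFF.......

after create(b) → b:[0]  free=[F............]
after unlink(b) →   free=[.............]
after create(c) → c:[0]  free=[F............]
after create(a) → a:[1], c:[0]  free=[FF...........]
after create(b) → a:[1], b:[2], c:[0]  free=[FFF..........]
after append(a, 3) → a:[1, 3, 4, 5], b:[2], c:[0]  free=[FFFFFF.......]
after unlink(a) → b:[2], c:[0]  free=[F.F..........]
after create(d) → b:[2], c:[0], d:[1]  free=[FFF..........]
after append(d, 3) → b:[2], c:[0], d:[1, 3, 4, 5]  free=[FFFFFF.......]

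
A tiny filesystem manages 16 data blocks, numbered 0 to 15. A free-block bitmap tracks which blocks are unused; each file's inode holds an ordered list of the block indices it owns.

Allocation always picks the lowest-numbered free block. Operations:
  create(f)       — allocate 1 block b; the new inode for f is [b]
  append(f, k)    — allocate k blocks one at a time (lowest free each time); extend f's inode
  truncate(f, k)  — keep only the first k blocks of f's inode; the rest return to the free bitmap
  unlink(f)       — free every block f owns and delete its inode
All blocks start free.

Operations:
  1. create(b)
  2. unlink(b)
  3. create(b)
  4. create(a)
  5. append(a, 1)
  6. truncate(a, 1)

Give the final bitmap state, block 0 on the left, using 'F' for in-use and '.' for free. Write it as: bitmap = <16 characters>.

bitmap = FF..............

create(b): bitmap=F............... | b=[0]
unlink(b): bitmap=................ | 
create(b): bitmap=F............... | b=[0]
create(a): bitmap=FF.............. | a=[1] b=[0]
append(a, 1): bitmap=FFF............. | a=[1, 2] b=[0]
truncate(a, 1): bitmap=FF.............. | a=[1] b=[0]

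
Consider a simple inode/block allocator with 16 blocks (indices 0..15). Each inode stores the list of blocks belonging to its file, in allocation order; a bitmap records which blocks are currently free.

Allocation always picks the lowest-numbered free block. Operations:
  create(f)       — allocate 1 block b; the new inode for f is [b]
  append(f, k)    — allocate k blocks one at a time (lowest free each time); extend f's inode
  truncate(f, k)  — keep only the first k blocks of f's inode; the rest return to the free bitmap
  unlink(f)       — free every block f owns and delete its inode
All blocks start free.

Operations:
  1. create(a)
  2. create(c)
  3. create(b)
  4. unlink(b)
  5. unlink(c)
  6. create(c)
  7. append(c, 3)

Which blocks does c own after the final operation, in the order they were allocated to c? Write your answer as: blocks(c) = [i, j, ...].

blocks(c) = [1, 2, 3, 4]

  1. create(a)  ⇒  F...............  {a→[0]}
  2. create(c)  ⇒  FF..............  {a→[0]; c→[1]}
  3. create(b)  ⇒  FFF.............  {a→[0]; b→[2]; c→[1]}
  4. unlink(b)  ⇒  FF..............  {a→[0]; c→[1]}
  5. unlink(c)  ⇒  F...............  {a→[0]}
  6. create(c)  ⇒  FF..............  {a→[0]; c→[1]}
  7. append(c, 3)  ⇒  FFFFF...........  {a→[0]; c→[1, 2, 3, 4]}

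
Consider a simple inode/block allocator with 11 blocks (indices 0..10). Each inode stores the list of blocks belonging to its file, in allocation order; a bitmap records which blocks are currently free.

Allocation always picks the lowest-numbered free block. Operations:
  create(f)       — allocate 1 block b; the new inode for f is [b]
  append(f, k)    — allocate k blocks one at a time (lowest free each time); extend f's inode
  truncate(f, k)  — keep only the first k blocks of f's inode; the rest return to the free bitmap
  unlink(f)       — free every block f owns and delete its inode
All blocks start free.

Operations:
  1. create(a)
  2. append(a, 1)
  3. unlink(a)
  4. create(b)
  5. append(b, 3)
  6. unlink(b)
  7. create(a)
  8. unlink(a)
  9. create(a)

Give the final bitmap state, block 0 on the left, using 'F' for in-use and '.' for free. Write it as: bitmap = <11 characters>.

  1. create(a)  ⇒  F..........  {a→[0]}
  2. append(a, 1)  ⇒  FF.........  {a→[0, 1]}
  3. unlink(a)  ⇒  ...........  {}
  4. create(b)  ⇒  F..........  {b→[0]}
  5. append(b, 3)  ⇒  FFFF.......  {b→[0, 1, 2, 3]}
  6. unlink(b)  ⇒  ...........  {}
  7. create(a)  ⇒  F..........  {a→[0]}
  8. unlink(a)  ⇒  ...........  {}
  9. create(a)  ⇒  F..........  {a→[0]}

bitmap = F..........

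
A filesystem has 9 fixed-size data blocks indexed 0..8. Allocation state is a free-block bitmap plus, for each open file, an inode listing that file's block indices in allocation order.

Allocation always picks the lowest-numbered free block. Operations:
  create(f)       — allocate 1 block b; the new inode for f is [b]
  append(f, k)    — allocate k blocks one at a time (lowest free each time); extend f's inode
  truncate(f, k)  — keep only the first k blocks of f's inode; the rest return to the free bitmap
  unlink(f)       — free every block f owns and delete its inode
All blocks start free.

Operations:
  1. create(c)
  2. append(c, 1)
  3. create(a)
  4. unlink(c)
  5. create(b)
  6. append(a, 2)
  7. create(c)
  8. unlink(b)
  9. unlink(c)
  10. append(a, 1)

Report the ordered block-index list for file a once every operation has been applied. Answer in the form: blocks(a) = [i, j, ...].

  1. create(c)  ⇒  F........  {c→[0]}
  2. append(c, 1)  ⇒  FF.......  {c→[0, 1]}
  3. create(a)  ⇒  FFF......  {a→[2]; c→[0, 1]}
  4. unlink(c)  ⇒  ..F......  {a→[2]}
  5. create(b)  ⇒  F.F......  {a→[2]; b→[0]}
  6. append(a, 2)  ⇒  FFFF.....  {a→[2, 1, 3]; b→[0]}
  7. create(c)  ⇒  FFFFF....  {a→[2, 1, 3]; b→[0]; c→[4]}
  8. unlink(b)  ⇒  .FFFF....  {a→[2, 1, 3]; c→[4]}
  9. unlink(c)  ⇒  .FFF.....  {a→[2, 1, 3]}
  10. append(a, 1)  ⇒  FFFF.....  {a→[2, 1, 3, 0]}

blocks(a) = [2, 1, 3, 0]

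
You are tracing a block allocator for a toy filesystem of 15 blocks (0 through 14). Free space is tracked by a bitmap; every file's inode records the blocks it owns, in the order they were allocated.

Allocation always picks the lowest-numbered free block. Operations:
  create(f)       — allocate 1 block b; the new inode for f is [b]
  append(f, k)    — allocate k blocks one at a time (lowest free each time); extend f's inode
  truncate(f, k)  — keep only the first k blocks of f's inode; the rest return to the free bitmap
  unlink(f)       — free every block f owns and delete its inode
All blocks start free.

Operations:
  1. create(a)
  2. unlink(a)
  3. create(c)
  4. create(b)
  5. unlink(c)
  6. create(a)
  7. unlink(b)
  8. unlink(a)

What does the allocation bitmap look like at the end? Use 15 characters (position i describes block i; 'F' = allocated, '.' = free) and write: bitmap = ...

bitmap = ...............

after create(a) → a:[0]  free=[F..............]
after unlink(a) →   free=[...............]
after create(c) → c:[0]  free=[F..............]
after create(b) → b:[1], c:[0]  free=[FF.............]
after unlink(c) → b:[1]  free=[.F.............]
after create(a) → a:[0], b:[1]  free=[FF.............]
after unlink(b) → a:[0]  free=[F..............]
after unlink(a) →   free=[...............]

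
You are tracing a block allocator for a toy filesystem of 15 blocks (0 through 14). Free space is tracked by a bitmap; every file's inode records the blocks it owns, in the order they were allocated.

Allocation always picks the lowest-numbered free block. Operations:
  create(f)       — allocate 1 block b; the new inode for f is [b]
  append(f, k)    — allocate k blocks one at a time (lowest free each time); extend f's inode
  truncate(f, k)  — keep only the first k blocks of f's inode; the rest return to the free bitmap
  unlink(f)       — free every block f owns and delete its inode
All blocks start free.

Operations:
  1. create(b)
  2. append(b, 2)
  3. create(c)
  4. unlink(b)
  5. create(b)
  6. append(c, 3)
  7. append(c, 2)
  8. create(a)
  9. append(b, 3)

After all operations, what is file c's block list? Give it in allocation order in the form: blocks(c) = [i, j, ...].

blocks(c) = [3, 1, 2, 4, 5, 6]

[1] create(b) — b=0 (map F..............)
[2] append(b, 2) — b=0,1,2 (map FFF............)
[3] create(c) — b=0,1,2 c=3 (map FFFF...........)
[4] unlink(b) — c=3 (map ...F...........)
[5] create(b) — b=0 c=3 (map F..F...........)
[6] append(c, 3) — b=0 c=3,1,2,4 (map FFFFF..........)
[7] append(c, 2) — b=0 c=3,1,2,4,5,6 (map FFFFFFF........)
[8] create(a) — a=7 b=0 c=3,1,2,4,5,6 (map FFFFFFFF.......)
[9] append(b, 3) — a=7 b=0,8,9,10 c=3,1,2,4,5,6 (map FFFFFFFFFFF....)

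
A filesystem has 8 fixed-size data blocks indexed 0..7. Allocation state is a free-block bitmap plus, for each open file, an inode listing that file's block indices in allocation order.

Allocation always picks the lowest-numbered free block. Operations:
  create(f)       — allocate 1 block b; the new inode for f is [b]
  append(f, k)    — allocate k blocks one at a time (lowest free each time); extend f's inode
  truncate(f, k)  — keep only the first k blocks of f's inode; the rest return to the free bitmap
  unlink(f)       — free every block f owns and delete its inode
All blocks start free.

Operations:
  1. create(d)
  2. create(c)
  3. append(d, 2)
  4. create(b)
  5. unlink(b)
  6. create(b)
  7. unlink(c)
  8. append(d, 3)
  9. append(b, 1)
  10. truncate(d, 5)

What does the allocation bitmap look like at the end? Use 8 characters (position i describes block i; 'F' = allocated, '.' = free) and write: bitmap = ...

bitmap = FFFFFF.F

create(d): bitmap=F....... | d=[0]
create(c): bitmap=FF...... | c=[1] d=[0]
append(d, 2): bitmap=FFFF.... | c=[1] d=[0, 2, 3]
create(b): bitmap=FFFFF... | b=[4] c=[1] d=[0, 2, 3]
unlink(b): bitmap=FFFF.... | c=[1] d=[0, 2, 3]
create(b): bitmap=FFFFF... | b=[4] c=[1] d=[0, 2, 3]
unlink(c): bitmap=F.FFF... | b=[4] d=[0, 2, 3]
append(d, 3): bitmap=FFFFFFF. | b=[4] d=[0, 2, 3, 1, 5, 6]
append(b, 1): bitmap=FFFFFFFF | b=[4, 7] d=[0, 2, 3, 1, 5, 6]
truncate(d, 5): bitmap=FFFFFF.F | b=[4, 7] d=[0, 2, 3, 1, 5]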